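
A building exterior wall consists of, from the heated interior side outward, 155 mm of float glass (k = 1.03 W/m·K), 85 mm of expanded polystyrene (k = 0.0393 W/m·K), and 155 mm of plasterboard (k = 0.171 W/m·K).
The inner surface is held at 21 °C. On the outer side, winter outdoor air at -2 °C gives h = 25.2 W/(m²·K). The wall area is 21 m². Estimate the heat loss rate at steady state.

Q ≈ 148 W

Series thermal resistances:
R_float glass = L/(kA) = 0.155/(1.03×21) = 0.007166 K/W
R_expanded polystyrene = L/(kA) = 0.085/(0.0393×21) = 0.103 K/W
R_plasterboard = L/(kA) = 0.155/(0.171×21) = 0.04316 K/W
R_outer film = 1/(h_o·A) = 1/(25.2×21) = 0.00189 K/W
R_total = 0.1552 K/W
Q = ΔT / R_total = 23 / 0.1552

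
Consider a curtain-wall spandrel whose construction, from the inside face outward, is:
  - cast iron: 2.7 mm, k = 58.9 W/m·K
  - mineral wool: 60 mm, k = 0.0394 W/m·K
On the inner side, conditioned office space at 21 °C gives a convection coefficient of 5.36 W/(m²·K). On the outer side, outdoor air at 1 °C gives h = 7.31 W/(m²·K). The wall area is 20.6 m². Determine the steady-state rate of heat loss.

Q ≈ 223 W

Model the wall as resistances in series:
R_inner film = 1/(h_i·A) = 1/(5.36×20.6) = 0.009057 K/W
R_cast iron = L/(kA) = 0.0027/(58.9×20.6) = 2.225×10^-6 K/W
R_mineral wool = L/(kA) = 0.06/(0.0394×20.6) = 0.07392 K/W
R_outer film = 1/(h_o·A) = 1/(7.31×20.6) = 0.006641 K/W
R_total = 0.08962 K/W
Q = ΔT / R_total = 20 / 0.08962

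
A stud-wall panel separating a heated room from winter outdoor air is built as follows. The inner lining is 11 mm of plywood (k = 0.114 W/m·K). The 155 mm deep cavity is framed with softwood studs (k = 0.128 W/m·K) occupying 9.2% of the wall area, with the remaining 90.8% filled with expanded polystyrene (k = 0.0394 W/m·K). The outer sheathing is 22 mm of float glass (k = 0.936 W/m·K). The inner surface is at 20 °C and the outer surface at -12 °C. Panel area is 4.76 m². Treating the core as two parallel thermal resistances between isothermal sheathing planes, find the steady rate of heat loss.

Sheathing layers in series; stud and cavity paths in parallel between them.
R_inner = 0.011/(0.114×4.76) = 0.02027 K/W
R_stud  = 0.155/(0.128×0.092×4.76) = 2.765 K/W
R_cav   = 0.155/(0.0394×0.908×4.76) = 0.9102 K/W
1/R_core = 1/R_stud + 1/R_cav → R_core = 0.6848 K/W
R_outer = 0.022/(0.936×4.76) = 0.004938 K/W
R_total = 0.71 K/W
Q = ΔT/R_total = 32/0.71

Q ≈ 45.1 W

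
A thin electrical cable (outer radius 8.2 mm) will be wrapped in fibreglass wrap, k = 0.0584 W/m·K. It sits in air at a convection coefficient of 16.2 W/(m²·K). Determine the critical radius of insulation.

For a cylinder r_cr = k/h = 0.0584/16.2
r_cr = 3.6 mm; since the bare radius (8.2 mm) is above r_cr, any added insulation will reduce heat loss.

r_cr ≈ 3.6 mm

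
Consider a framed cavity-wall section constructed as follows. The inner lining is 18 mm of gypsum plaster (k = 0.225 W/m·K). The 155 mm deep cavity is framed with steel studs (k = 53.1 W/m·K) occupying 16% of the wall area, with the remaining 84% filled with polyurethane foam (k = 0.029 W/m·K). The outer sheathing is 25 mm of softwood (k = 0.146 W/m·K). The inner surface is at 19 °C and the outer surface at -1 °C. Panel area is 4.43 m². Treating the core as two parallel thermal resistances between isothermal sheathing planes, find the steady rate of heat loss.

Sheathing layers in series; stud and cavity paths in parallel between them.
R_inner = 0.018/(0.225×4.43) = 0.01806 K/W
R_stud  = 0.155/(53.1×0.16×4.43) = 0.004118 K/W
R_cav   = 0.155/(0.029×0.84×4.43) = 1.436 K/W
1/R_core = 1/R_stud + 1/R_cav → R_core = 0.004106 K/W
R_outer = 0.025/(0.146×4.43) = 0.03865 K/W
R_total = 0.06082 K/W
Q = ΔT/R_total = 20/0.06082

Q ≈ 329 W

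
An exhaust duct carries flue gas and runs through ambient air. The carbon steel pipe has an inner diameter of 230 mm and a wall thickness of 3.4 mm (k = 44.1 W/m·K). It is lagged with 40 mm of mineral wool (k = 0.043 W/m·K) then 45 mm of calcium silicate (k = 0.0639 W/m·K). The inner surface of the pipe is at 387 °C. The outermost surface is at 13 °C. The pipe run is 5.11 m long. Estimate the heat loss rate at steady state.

Q ≈ 1120 W

Cylindrical conduction, so R = ln(r₂/r₁)/(2πkL) per layer, in series:
R_carbon steel pipe wall = ln(118.4/115)/(2π×44.1×5.11) = 2.058×10^-5 K/W
R_mineral wool = ln(158.4/118.4)/(2π×0.043×5.11) = 0.2108 K/W
R_calcium silicate = ln(203.4/158.4)/(2π×0.0639×5.11) = 0.1219 K/W
R_total = 0.3327 K/W
Q = ΔT/R_total = 374/0.3327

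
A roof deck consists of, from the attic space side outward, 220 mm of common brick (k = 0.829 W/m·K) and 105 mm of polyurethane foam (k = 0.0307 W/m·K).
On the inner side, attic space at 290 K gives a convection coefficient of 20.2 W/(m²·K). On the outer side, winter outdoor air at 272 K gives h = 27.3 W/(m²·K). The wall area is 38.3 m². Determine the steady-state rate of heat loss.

Model the wall as resistances in series:
R_inner film = 1/(h_i·A) = 1/(20.2×38.3) = 0.001293 K/W
R_common brick = L/(kA) = 0.22/(0.829×38.3) = 0.006929 K/W
R_polyurethane foam = L/(kA) = 0.105/(0.0307×38.3) = 0.0893 K/W
R_outer film = 1/(h_o·A) = 1/(27.3×38.3) = 9.564×10^-4 K/W
R_total = 0.09848 K/W
Q = ΔT / R_total = 18 / 0.09848

Q ≈ 183 W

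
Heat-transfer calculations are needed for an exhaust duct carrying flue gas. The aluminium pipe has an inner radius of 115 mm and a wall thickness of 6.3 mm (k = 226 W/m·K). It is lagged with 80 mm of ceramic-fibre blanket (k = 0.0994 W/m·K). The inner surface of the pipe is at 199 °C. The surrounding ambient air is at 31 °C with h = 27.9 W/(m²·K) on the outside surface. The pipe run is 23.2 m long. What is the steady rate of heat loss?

Q ≈ 4640 W

Treating each annulus and film as a series resistance:
R_aluminium pipe wall = ln(121.3/115)/(2π×226×23.2) = 1.619×10^-6 K/W
R_ceramic-fibre blanket = ln(201.3/121.3)/(2π×0.0994×23.2) = 0.03496 K/W
R_outer film = 1/(h_o·2πr_oL) = 1/(27.9×2π×0.2013×23.2) = 0.001221 K/W
R_total = 0.03618 K/W
Q = ΔT/R_total = 168/0.03618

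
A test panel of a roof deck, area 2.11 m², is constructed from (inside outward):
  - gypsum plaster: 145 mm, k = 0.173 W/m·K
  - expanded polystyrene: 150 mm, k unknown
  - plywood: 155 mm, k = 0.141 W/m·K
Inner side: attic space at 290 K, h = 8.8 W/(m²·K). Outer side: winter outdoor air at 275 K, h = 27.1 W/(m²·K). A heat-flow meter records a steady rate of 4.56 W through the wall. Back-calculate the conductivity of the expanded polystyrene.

Treating each layer as a thermal resistance in series:
R_inner film = 1/(h_i·A) = 1/(8.8×2.11) = 0.05386 K/W
R_gypsum plaster = L/(kA) = 0.145/(0.173×2.11) = 0.3972 K/W
R_plywood = L/(kA) = 0.155/(0.141×2.11) = 0.521 K/W
R_outer film = 1/(h_o·A) = 1/(27.1×2.11) = 0.01749 K/W
Sum of known resistances R_other = 0.9896 K/W
Total R = ΔT/Q = 15/4.56 = 3.289 K/W
R_expanded polystyrene = R_total − R_other = 2.3 K/W
k = L/(R·A) = 0.15/(2.3×2.11)

k ≈ 0.0309 W/(m·K)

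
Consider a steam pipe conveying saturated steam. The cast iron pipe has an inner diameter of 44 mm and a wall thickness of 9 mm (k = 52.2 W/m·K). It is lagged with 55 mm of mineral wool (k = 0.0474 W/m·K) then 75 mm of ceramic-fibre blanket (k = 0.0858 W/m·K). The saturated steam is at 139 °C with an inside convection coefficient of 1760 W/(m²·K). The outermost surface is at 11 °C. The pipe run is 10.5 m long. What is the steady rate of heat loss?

Q ≈ 293 W

Cylindrical conduction, so R = ln(r₂/r₁)/(2πkL) per layer, in series:
R_inner film = 1/(h_i·2πr₁L) = 1/(1760×2π×0.022×10.5) = 3.915×10^-4 K/W
R_cast iron pipe wall = ln(31/22)/(2π×52.2×10.5) = 9.958×10^-5 K/W
R_mineral wool = ln(86/31)/(2π×0.0474×10.5) = 0.3263 K/W
R_ceramic-fibre blanket = ln(161/86)/(2π×0.0858×10.5) = 0.1108 K/W
R_total = 0.4376 K/W
Q = ΔT/R_total = 128/0.4376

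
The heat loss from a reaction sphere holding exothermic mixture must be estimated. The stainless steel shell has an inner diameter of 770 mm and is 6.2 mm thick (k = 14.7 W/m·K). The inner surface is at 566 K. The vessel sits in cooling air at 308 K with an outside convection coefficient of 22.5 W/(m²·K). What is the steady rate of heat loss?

Q ≈ 11100 W

Each spherical layer contributes R = (1/r_i − 1/r_o)/(4πk):
R_stainless steel shell = (1/0.385 − 1/0.3912)/(4π×14.7) = 2.228×10^-4 K/W
R_outer film = 1/(h·4πr_o²) = 1/(22.5×4π×0.3912²) = 0.02311 K/W
R_total = 0.02333 K/W
Q = ΔT/R_total = 258/0.02333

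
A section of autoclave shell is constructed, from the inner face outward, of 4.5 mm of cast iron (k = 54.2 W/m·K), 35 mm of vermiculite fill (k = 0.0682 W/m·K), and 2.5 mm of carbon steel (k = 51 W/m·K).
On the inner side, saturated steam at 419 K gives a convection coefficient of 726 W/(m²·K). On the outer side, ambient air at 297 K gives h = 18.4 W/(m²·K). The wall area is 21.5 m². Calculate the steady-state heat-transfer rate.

Q ≈ 4610 W

Using the resistance-network approach (series):
R_inner film = 1/(h_i·A) = 1/(726×21.5) = 6.407×10^-5 K/W
R_cast iron = L/(kA) = 0.0045/(54.2×21.5) = 3.862×10^-6 K/W
R_vermiculite fill = L/(kA) = 0.035/(0.0682×21.5) = 0.02387 K/W
R_carbon steel = L/(kA) = 0.0025/(51×21.5) = 2.28×10^-6 K/W
R_outer film = 1/(h_o·A) = 1/(18.4×21.5) = 0.002528 K/W
R_total = 0.02647 K/W
Q = ΔT / R_total = 122 / 0.02647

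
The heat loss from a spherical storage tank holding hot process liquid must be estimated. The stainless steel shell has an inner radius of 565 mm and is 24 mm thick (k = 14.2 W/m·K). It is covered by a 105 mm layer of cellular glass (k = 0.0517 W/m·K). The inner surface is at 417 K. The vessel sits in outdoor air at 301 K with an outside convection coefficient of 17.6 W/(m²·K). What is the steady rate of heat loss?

Radial (spherical) resistances in series:
R_stainless steel shell = (1/0.565 − 1/0.589)/(4π×14.2) = 4.042×10^-4 K/W
R_cellular glass = (1/0.589 − 1/0.694)/(4π×0.0517) = 0.3954 K/W
R_outer film = 1/(h·4πr_o²) = 1/(17.6×4π×0.694²) = 0.009388 K/W
R_total = 0.4052 K/W
Q = ΔT/R_total = 116/0.4052

Q ≈ 286 W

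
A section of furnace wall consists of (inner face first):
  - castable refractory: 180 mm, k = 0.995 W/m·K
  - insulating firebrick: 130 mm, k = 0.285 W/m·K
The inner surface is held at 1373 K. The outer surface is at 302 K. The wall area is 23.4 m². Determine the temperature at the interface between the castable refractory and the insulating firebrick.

T ≈ 1070 K

Treating each layer as a thermal resistance in series:
R_castable refractory = L/(kA) = 0.18/(0.995×23.4) = 0.007731 K/W
R_insulating firebrick = L/(kA) = 0.13/(0.285×23.4) = 0.01949 K/W
R_total = 0.02722 K/W;  Q = ΔT/R_total = 1071/0.02722 = 39340 W
T_interface = T_inner − Q·ΣR(inner→interface) = 1373 − 39300×0.007731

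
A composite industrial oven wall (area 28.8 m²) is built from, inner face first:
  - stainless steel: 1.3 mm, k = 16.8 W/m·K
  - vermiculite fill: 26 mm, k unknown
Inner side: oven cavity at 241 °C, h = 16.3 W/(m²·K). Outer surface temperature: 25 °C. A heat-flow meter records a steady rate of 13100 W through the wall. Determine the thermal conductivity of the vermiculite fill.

Model the wall as resistances in series:
R_inner film = 1/(h_i·A) = 1/(16.3×28.8) = 0.00213 K/W
R_stainless steel = L/(kA) = 0.0013/(16.8×28.8) = 2.687×10^-6 K/W
Sum of known resistances R_other = 0.002133 K/W
Total R = ΔT/Q = 216/13100 = 0.01649 K/W
R_vermiculite fill = R_total − R_other = 0.01436 K/W
k = L/(R·A) = 0.026/(0.01436×28.8)

k ≈ 0.0629 W/(m·K)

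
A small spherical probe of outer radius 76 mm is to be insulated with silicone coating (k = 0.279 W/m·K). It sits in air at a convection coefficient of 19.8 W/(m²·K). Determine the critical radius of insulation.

For a sphere r_cr = 2k/h = 2×0.279/19.8
r_cr = 28.2 mm; since the bare radius (76 mm) is above r_cr, any added insulation will reduce heat loss.

r_cr ≈ 28.2 mm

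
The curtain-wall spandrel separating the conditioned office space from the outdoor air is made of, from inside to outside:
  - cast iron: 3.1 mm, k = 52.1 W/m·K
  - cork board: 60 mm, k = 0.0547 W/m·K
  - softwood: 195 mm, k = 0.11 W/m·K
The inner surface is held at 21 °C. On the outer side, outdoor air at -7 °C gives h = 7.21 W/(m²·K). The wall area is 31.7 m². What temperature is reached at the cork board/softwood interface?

T ≈ 10.8 °C

Model the wall as resistances in series:
R_cast iron = L/(kA) = 0.0031/(52.1×31.7) = 1.877×10^-6 K/W
R_cork board = L/(kA) = 0.06/(0.0547×31.7) = 0.0346 K/W
R_softwood = L/(kA) = 0.195/(0.11×31.7) = 0.05592 K/W
R_outer film = 1/(h_o·A) = 1/(7.21×31.7) = 0.004375 K/W
R_total = 0.0949 K/W;  Q = ΔT/R_total = 28/0.0949 = 295 W
T_interface = T_inner − Q·ΣR(inner→interface) = 21 − 295×0.0346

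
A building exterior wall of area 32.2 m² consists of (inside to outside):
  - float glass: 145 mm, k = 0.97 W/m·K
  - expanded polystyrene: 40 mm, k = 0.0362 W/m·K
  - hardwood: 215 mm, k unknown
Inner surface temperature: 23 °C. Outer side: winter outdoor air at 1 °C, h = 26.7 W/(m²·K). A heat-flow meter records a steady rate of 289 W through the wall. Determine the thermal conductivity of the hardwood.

k ≈ 0.185 W/(m·K)

Using the resistance-network approach (series):
R_float glass = L/(kA) = 0.145/(0.97×32.2) = 0.004642 K/W
R_expanded polystyrene = L/(kA) = 0.04/(0.0362×32.2) = 0.03432 K/W
R_outer film = 1/(h_o·A) = 1/(26.7×32.2) = 0.001163 K/W
Sum of known resistances R_other = 0.04012 K/W
Total R = ΔT/Q = 22/289 = 0.07612 K/W
R_hardwood = R_total − R_other = 0.036 K/W
k = L/(R·A) = 0.215/(0.036×32.2)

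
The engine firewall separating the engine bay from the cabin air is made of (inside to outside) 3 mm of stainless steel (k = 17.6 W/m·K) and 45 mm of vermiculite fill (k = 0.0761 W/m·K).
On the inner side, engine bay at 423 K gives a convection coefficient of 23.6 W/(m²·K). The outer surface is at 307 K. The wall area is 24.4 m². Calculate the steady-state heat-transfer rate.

Q ≈ 4470 W

Treating each layer as a thermal resistance in series:
R_inner film = 1/(h_i·A) = 1/(23.6×24.4) = 0.001737 K/W
R_stainless steel = L/(kA) = 0.003/(17.6×24.4) = 6.986×10^-6 K/W
R_vermiculite fill = L/(kA) = 0.045/(0.0761×24.4) = 0.02423 K/W
R_total = 0.02598 K/W
Q = ΔT / R_total = 116 / 0.02598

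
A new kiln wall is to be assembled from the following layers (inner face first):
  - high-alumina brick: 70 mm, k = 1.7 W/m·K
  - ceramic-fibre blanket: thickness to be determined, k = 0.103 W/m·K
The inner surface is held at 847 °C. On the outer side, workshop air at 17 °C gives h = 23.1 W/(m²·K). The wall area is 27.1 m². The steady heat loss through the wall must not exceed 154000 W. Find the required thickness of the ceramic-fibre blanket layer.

Treating each layer as a thermal resistance in series:
R_high-alumina brick = L/(kA) = 0.07/(1.7×27.1) = 0.001519 K/W
R_outer film = 1/(h_o·A) = 1/(23.1×27.1) = 0.001597 K/W
Sum of the known resistances R_other = 0.003117 K/W
Required total resistance R_tot = ΔT/Q_allow = 830/154000 = 0.00539 K/W
R_ceramic-fibre blanket = R_tot − R_other = 0.002273 K/W
L = R·k·A = 0.002273×0.103×27.1

L ≈ 6.34 mm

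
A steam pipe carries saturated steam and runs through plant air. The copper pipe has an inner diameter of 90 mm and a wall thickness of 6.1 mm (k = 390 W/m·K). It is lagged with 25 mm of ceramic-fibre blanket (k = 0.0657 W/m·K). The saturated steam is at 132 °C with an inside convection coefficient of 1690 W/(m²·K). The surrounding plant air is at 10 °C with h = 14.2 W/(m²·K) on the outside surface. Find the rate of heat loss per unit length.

Per-layer cylindrical resistances, series-summed:
R_inner film = 1/(h_i·2πr₁L) = 1/(1690×2π×0.045×1) = 0.002093 K/W
R_copper pipe wall = ln(51.1/45)/(2π×390×1) = 5.188×10^-5 K/W
R_ceramic-fibre blanket = ln(76.1/51.1)/(2π×0.0657×1) = 0.9648 K/W
R_outer film = 1/(h_o·2πr_oL) = 1/(14.2×2π×0.0761×1) = 0.1473 K/W
R_total = 1.114 K/W
Q = ΔT/R_total = 122/1.114

q′ ≈ 109 W/m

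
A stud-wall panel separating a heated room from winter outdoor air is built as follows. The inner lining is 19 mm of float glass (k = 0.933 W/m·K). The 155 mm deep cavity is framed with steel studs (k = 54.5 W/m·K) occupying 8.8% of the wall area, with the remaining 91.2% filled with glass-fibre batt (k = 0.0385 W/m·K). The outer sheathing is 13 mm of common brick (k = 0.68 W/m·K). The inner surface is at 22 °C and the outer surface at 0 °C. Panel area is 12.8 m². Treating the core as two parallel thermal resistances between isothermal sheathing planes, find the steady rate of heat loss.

Q ≈ 3930 W

Sheathing layers in series; stud and cavity paths in parallel between them.
R_inner = 0.019/(0.933×12.8) = 0.001591 K/W
R_stud  = 0.155/(54.5×0.088×12.8) = 0.002525 K/W
R_cav   = 0.155/(0.0385×0.912×12.8) = 0.3449 K/W
1/R_core = 1/R_stud + 1/R_cav → R_core = 0.002507 K/W
R_outer = 0.013/(0.68×12.8) = 0.001494 K/W
R_total = 0.005591 K/W
Q = ΔT/R_total = 22/0.005591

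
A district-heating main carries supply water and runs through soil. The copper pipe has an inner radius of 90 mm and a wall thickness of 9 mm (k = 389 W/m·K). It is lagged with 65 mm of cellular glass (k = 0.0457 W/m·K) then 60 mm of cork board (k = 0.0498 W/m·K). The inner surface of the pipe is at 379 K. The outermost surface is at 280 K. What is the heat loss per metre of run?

For a radial system each layer contributes R = ln(r_out/r_in)/(2πkL); films add R = 1/(hA).
R_copper pipe wall = ln(99/90)/(2π×389×1) = 3.9×10^-5 K/W
R_cellular glass = ln(164/99)/(2π×0.0457×1) = 1.758 K/W
R_cork board = ln(224/164)/(2π×0.0498×1) = 0.9964 K/W
R_total = 2.754 K/W
Q = ΔT/R_total = 99/2.754

q′ ≈ 35.9 W/m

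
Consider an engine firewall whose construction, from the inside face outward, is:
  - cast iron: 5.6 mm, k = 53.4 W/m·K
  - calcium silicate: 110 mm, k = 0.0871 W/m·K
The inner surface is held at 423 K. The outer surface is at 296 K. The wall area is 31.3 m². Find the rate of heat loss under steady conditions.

Thermal resistances in series:
R_cast iron = L/(kA) = 0.0056/(53.4×31.3) = 3.35×10^-6 K/W
R_calcium silicate = L/(kA) = 0.11/(0.0871×31.3) = 0.04035 K/W
R_total = 0.04035 K/W
Q = ΔT / R_total = 127 / 0.04035

Q ≈ 3150 W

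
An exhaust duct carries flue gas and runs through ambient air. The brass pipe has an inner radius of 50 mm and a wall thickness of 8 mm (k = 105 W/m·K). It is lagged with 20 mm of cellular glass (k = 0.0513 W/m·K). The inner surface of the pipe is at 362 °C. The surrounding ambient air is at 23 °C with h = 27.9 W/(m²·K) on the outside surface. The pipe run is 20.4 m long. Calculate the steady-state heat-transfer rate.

Q ≈ 6970 W

Per-layer cylindrical resistances, series-summed:
R_brass pipe wall = ln(58/50)/(2π×105×20.4) = 1.103×10^-5 K/W
R_cellular glass = ln(78/58)/(2π×0.0513×20.4) = 0.04506 K/W
R_outer film = 1/(h_o·2πr_oL) = 1/(27.9×2π×0.078×20.4) = 0.003585 K/W
R_total = 0.04865 K/W
Q = ΔT/R_total = 339/0.04865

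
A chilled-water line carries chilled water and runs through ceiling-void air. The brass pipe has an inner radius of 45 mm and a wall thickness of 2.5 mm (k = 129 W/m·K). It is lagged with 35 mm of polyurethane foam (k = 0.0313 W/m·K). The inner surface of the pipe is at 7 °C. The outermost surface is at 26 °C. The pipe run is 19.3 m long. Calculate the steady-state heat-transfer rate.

Q ≈ 131 W

Radial resistances (cylindrical: R_cond = ln(r_o/r_i)/(2πkL), R_conv = 1/(h·2πrL)):
R_brass pipe wall = ln(47.5/45)/(2π×129×19.3) = 3.456×10^-6 K/W
R_polyurethane foam = ln(82.5/47.5)/(2π×0.0313×19.3) = 0.1454 K/W
R_total = 0.1455 K/W
Q = ΔT/R_total = 19/0.1455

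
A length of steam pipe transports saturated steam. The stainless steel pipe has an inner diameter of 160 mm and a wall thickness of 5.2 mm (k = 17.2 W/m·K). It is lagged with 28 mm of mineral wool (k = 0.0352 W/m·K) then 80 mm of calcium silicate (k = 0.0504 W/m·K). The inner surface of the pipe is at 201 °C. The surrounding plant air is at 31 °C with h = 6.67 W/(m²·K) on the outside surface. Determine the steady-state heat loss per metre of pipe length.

q′ ≈ 54.9 W/m

For a radial system each layer contributes R = ln(r_out/r_in)/(2πkL); films add R = 1/(hA).
R_stainless steel pipe wall = ln(85.2/80)/(2π×17.2×1) = 5.827×10^-4 K/W
R_mineral wool = ln(113.2/85.2)/(2π×0.0352×1) = 1.285 K/W
R_calcium silicate = ln(193.2/113.2)/(2π×0.0504×1) = 1.688 K/W
R_outer film = 1/(h_o·2πr_oL) = 1/(6.67×2π×0.1932×1) = 0.1235 K/W
R_total = 3.097 K/W
Q = ΔT/R_total = 170/3.097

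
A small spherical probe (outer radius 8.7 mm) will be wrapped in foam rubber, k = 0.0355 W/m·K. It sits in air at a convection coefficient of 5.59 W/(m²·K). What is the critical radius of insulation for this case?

For a sphere r_cr = 2k/h = 2×0.0355/5.59
r_cr = 12.7 mm; since the bare radius (8.7 mm) is below r_cr, adding a thin layer of insulation will *increase* heat loss.

r_cr ≈ 12.7 mm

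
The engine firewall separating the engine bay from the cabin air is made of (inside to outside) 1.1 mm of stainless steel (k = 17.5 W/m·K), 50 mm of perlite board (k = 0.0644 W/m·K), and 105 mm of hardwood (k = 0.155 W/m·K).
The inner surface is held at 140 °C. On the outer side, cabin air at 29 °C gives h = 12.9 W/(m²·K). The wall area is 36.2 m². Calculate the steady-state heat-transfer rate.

Q ≈ 2620 W

Series thermal resistances:
R_stainless steel = L/(kA) = 0.0011/(17.5×36.2) = 1.736×10^-6 K/W
R_perlite board = L/(kA) = 0.05/(0.0644×36.2) = 0.02145 K/W
R_hardwood = L/(kA) = 0.105/(0.155×36.2) = 0.01871 K/W
R_outer film = 1/(h_o·A) = 1/(12.9×36.2) = 0.002141 K/W
R_total = 0.0423 K/W
Q = ΔT / R_total = 111 / 0.0423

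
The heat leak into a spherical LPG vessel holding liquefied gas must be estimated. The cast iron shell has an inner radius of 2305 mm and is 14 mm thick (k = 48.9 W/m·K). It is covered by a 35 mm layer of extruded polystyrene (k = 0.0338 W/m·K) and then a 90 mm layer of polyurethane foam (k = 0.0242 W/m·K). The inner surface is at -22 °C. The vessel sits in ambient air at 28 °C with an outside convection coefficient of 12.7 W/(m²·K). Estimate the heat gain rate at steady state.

For a spherical shell R = (1/r₁ − 1/r₂)/(4πk); film R = 1/(h·4πr²). In series:
R_cast iron shell = (1/2.305 − 1/2.319)/(4π×48.9) = 4.262×10^-6 K/W
R_extruded polystyrene = (1/2.319 − 1/2.354)/(4π×0.0338) = 0.0151 K/W
R_polyurethane foam = (1/2.354 − 1/2.444)/(4π×0.0242) = 0.05144 K/W
R_outer film = 1/(h·4πr_o²) = 1/(12.7×4π×2.444²) = 0.001049 K/W
R_total = 0.06759 K/W
Q = ΔT/R_total = 50/0.06759

Q ≈ 740 W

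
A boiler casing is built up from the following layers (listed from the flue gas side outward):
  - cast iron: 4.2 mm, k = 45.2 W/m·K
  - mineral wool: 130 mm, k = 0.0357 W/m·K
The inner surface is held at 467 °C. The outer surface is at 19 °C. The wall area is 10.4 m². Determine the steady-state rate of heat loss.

Q ≈ 1280 W

Model the wall as resistances in series:
R_cast iron = L/(kA) = 0.0042/(45.2×10.4) = 8.935×10^-6 K/W
R_mineral wool = L/(kA) = 0.13/(0.0357×10.4) = 0.3501 K/W
R_total = 0.3501 K/W
Q = ΔT / R_total = 448 / 0.3501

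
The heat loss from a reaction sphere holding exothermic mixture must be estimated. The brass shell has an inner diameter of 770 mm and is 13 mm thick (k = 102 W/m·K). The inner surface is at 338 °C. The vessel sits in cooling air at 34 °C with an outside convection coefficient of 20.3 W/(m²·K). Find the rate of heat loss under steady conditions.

Spherical conduction: R = (1/r_in − 1/r_out)/(4πk) per layer; series-sum.
R_brass shell = (1/0.385 − 1/0.398)/(4π×102) = 6.619×10^-5 K/W
R_outer film = 1/(h·4πr_o²) = 1/(20.3×4π×0.398²) = 0.02475 K/W
R_total = 0.02481 K/W
Q = ΔT/R_total = 304/0.02481

Q ≈ 12300 W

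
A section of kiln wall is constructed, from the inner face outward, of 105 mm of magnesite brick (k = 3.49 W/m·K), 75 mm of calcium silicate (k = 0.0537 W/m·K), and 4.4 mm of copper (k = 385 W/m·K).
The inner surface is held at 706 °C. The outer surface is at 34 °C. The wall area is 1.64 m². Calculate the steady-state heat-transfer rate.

Q ≈ 772 W

Thermal resistances in series:
R_magnesite brick = L/(kA) = 0.105/(3.49×1.64) = 0.01835 K/W
R_calcium silicate = L/(kA) = 0.075/(0.0537×1.64) = 0.8516 K/W
R_copper = L/(kA) = 0.0044/(385×1.64) = 6.969×10^-6 K/W
R_total = 0.87 K/W
Q = ΔT / R_total = 672 / 0.87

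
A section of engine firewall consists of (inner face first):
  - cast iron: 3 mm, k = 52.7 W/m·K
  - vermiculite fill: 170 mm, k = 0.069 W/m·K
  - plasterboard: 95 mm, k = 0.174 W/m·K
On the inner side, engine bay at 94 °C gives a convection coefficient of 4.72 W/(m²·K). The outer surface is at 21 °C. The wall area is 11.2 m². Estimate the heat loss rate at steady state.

Q ≈ 254 W

Model the wall as resistances in series:
R_inner film = 1/(h_i·A) = 1/(4.72×11.2) = 0.01892 K/W
R_cast iron = L/(kA) = 0.003/(52.7×11.2) = 5.083×10^-6 K/W
R_vermiculite fill = L/(kA) = 0.17/(0.069×11.2) = 0.22 K/W
R_plasterboard = L/(kA) = 0.095/(0.174×11.2) = 0.04875 K/W
R_total = 0.2876 K/W
Q = ΔT / R_total = 73 / 0.2876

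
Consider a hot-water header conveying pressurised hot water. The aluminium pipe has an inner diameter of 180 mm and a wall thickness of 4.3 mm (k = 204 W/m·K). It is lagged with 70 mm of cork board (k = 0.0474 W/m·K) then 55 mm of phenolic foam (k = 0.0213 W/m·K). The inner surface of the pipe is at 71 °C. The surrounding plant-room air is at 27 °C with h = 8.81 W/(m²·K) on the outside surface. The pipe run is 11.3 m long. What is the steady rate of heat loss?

Cylindrical conduction, so R = ln(r₂/r₁)/(2πkL) per layer, in series:
R_aluminium pipe wall = ln(94.3/90)/(2π×204×11.3) = 3.222×10^-6 K/W
R_cork board = ln(164.3/94.3)/(2π×0.0474×11.3) = 0.165 K/W
R_phenolic foam = ln(219.3/164.3)/(2π×0.0213×11.3) = 0.1909 K/W
R_outer film = 1/(h_o·2πr_oL) = 1/(8.81×2π×0.2193×11.3) = 0.00729 K/W
R_total = 0.3632 K/W
Q = ΔT/R_total = 44/0.3632

Q ≈ 121 W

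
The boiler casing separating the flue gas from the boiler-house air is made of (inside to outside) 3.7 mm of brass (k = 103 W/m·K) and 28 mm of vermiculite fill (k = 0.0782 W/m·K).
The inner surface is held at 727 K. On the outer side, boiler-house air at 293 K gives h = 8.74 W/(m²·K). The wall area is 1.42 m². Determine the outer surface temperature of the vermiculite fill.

Treating each layer as a thermal resistance in series:
R_brass = L/(kA) = 0.0037/(103×1.42) = 2.53×10^-5 K/W
R_vermiculite fill = L/(kA) = 0.028/(0.0782×1.42) = 0.2522 K/W
R_outer film = 1/(h_o·A) = 1/(8.74×1.42) = 0.08057 K/W
R_total = 0.3328 K/W;  Q = ΔT/R_total = 434/0.3328 = 1304 W
T_interface = T_inner − Q·ΣR(inner→interface) = 727 − 1300×0.2522

T ≈ 398 K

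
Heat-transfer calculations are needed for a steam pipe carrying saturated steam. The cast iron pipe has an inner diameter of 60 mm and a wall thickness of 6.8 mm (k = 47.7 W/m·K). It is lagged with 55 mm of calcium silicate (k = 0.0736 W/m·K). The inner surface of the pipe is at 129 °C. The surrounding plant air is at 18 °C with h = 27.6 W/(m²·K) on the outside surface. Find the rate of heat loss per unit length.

Radial resistances (cylindrical: R_cond = ln(r_o/r_i)/(2πkL), R_conv = 1/(h·2πrL)):
R_cast iron pipe wall = ln(36.8/30)/(2π×47.7×1) = 6.817×10^-4 K/W
R_calcium silicate = ln(91.8/36.8)/(2π×0.0736×1) = 1.977 K/W
R_outer film = 1/(h_o·2πr_oL) = 1/(27.6×2π×0.0918×1) = 0.06282 K/W
R_total = 2.04 K/W
Q = ΔT/R_total = 111/2.04

q′ ≈ 54.4 W/m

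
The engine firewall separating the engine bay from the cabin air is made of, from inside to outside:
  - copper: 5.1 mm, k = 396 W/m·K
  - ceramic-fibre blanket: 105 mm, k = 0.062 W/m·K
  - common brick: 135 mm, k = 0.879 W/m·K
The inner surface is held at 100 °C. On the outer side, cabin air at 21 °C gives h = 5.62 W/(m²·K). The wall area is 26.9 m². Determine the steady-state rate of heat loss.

Treating each layer as a thermal resistance in series:
R_copper = L/(kA) = 0.0051/(396×26.9) = 4.788×10^-7 K/W
R_ceramic-fibre blanket = L/(kA) = 0.105/(0.062×26.9) = 0.06296 K/W
R_common brick = L/(kA) = 0.135/(0.879×26.9) = 0.005709 K/W
R_outer film = 1/(h_o·A) = 1/(5.62×26.9) = 0.006615 K/W
R_total = 0.07528 K/W
Q = ΔT / R_total = 79 / 0.07528

Q ≈ 1050 W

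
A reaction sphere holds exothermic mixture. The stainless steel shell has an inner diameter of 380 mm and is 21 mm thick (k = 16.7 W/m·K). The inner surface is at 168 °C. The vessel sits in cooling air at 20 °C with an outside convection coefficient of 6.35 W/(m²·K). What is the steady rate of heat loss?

For a spherical shell R = (1/r₁ − 1/r₂)/(4πk); film R = 1/(h·4πr²). In series:
R_stainless steel shell = (1/0.19 − 1/0.211)/(4π×16.7) = 0.002496 K/W
R_outer film = 1/(h·4πr_o²) = 1/(6.35×4π×0.211²) = 0.2815 K/W
R_total = 0.284 K/W
Q = ΔT/R_total = 148/0.284

Q ≈ 521 W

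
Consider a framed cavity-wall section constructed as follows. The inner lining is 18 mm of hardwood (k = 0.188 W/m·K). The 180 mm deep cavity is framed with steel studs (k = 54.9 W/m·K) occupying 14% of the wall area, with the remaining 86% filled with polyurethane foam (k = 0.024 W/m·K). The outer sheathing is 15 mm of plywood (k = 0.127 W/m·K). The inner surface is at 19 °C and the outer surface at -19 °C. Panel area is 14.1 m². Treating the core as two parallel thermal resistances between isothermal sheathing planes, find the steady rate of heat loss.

Sheathing layers in series; stud and cavity paths in parallel between them.
R_inner = 0.018/(0.188×14.1) = 0.00679 K/W
R_stud  = 0.18/(54.9×0.14×14.1) = 0.001661 K/W
R_cav   = 0.18/(0.024×0.86×14.1) = 0.6185 K/W
1/R_core = 1/R_stud + 1/R_cav → R_core = 0.001656 K/W
R_outer = 0.015/(0.127×14.1) = 0.008377 K/W
R_total = 0.01682 K/W
Q = ΔT/R_total = 38/0.01682

Q ≈ 2260 W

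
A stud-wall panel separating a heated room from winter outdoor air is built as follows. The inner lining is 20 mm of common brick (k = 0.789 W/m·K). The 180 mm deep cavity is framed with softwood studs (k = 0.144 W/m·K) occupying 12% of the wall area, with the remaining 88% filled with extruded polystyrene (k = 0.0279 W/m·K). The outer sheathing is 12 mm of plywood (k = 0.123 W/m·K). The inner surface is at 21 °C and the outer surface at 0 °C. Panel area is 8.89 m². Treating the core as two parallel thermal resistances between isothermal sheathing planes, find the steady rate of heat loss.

Sheathing layers in series; stud and cavity paths in parallel between them.
R_inner = 0.02/(0.789×8.89) = 0.002851 K/W
R_stud  = 0.18/(0.144×0.12×8.89) = 1.172 K/W
R_cav   = 0.18/(0.0279×0.88×8.89) = 0.8247 K/W
1/R_core = 1/R_stud + 1/R_cav → R_core = 0.484 K/W
R_outer = 0.012/(0.123×8.89) = 0.01097 K/W
R_total = 0.4978 K/W
Q = ΔT/R_total = 21/0.4978

Q ≈ 42.2 W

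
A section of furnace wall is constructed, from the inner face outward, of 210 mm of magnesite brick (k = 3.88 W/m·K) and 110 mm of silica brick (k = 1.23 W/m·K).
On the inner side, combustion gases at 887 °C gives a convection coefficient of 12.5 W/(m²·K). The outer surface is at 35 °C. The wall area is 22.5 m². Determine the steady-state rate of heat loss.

Q ≈ 85800 W

Model the wall as resistances in series:
R_inner film = 1/(h_i·A) = 1/(12.5×22.5) = 0.003556 K/W
R_magnesite brick = L/(kA) = 0.21/(3.88×22.5) = 0.002405 K/W
R_silica brick = L/(kA) = 0.11/(1.23×22.5) = 0.003975 K/W
R_total = 0.009936 K/W
Q = ΔT / R_total = 852 / 0.009936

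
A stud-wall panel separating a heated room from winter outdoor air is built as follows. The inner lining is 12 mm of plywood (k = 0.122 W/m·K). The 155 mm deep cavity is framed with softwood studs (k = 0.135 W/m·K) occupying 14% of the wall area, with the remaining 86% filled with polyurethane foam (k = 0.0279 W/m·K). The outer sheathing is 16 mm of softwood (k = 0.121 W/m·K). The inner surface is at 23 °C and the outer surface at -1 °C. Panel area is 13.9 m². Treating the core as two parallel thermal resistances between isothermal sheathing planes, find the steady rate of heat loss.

Sheathing layers in series; stud and cavity paths in parallel between them.
R_inner = 0.012/(0.122×13.9) = 0.007076 K/W
R_stud  = 0.155/(0.135×0.14×13.9) = 0.59 K/W
R_cav   = 0.155/(0.0279×0.86×13.9) = 0.4647 K/W
1/R_core = 1/R_stud + 1/R_cav → R_core = 0.26 K/W
R_outer = 0.016/(0.121×13.9) = 0.009513 K/W
R_total = 0.2766 K/W
Q = ΔT/R_total = 24/0.2766

Q ≈ 86.8 W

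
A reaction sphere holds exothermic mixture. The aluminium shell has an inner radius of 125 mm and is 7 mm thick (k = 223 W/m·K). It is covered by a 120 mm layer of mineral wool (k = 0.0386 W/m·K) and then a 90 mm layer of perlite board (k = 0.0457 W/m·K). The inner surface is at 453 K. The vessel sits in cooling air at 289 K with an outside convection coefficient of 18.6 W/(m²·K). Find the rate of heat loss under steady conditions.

Each spherical layer contributes R = (1/r_i − 1/r_o)/(4πk):
R_aluminium shell = (1/0.125 − 1/0.132)/(4π×223) = 1.514×10^-4 K/W
R_mineral wool = (1/0.132 − 1/0.252)/(4π×0.0386) = 7.437 K/W
R_perlite board = (1/0.252 − 1/0.342)/(4π×0.0457) = 1.818 K/W
R_outer film = 1/(h·4πr_o²) = 1/(18.6×4π×0.342²) = 0.03658 K/W
R_total = 9.292 K/W
Q = ΔT/R_total = 164/9.292

Q ≈ 17.6 W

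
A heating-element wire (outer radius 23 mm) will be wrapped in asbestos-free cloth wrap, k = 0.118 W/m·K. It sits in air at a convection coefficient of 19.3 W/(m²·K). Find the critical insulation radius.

For a cylinder r_cr = k/h = 0.118/19.3
r_cr = 6.11 mm; since the bare radius (23 mm) is above r_cr, any added insulation will reduce heat loss.

r_cr ≈ 6.11 mm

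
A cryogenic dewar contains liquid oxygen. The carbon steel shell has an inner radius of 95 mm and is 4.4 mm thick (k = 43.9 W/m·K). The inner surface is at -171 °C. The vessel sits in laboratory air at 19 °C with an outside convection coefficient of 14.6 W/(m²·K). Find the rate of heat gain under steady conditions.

Q ≈ 344 W

Spherical conduction: R = (1/r_in − 1/r_out)/(4πk) per layer; series-sum.
R_carbon steel shell = (1/0.095 − 1/0.0994)/(4π×43.9) = 8.446×10^-4 K/W
R_outer film = 1/(h·4πr_o²) = 1/(14.6×4π×0.0994²) = 0.5517 K/W
R_total = 0.5525 K/W
Q = ΔT/R_total = 190/0.5525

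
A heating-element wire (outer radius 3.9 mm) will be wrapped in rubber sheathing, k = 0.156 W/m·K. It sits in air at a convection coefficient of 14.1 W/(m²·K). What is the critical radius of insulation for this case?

r_cr ≈ 11.1 mm

For a cylinder r_cr = k/h = 0.156/14.1
r_cr = 11.1 mm; since the bare radius (3.9 mm) is below r_cr, adding a thin layer of insulation will *increase* heat loss.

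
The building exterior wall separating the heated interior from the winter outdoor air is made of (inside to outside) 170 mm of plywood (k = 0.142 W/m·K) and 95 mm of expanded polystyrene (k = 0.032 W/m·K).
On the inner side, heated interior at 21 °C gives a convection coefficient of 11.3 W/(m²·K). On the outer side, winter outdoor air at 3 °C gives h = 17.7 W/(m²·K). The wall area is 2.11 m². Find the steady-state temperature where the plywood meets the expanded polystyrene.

Using the resistance-network approach (series):
R_inner film = 1/(h_i·A) = 1/(11.3×2.11) = 0.04194 K/W
R_plywood = L/(kA) = 0.17/(0.142×2.11) = 0.5674 K/W
R_expanded polystyrene = L/(kA) = 0.095/(0.032×2.11) = 1.407 K/W
R_outer film = 1/(h_o·A) = 1/(17.7×2.11) = 0.02678 K/W
R_total = 2.043 K/W;  Q = ΔT/R_total = 18/2.043 = 8.81 W
T_interface = T_inner − Q·ΣR(inner→interface) = 21 − 8.81×0.6093

T ≈ 15.6 °C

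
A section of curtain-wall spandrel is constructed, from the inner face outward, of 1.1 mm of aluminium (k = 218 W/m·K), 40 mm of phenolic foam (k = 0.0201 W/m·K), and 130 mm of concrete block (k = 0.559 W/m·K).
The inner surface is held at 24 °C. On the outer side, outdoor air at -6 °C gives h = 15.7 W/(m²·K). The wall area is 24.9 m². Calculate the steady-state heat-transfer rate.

Series thermal resistances:
R_aluminium = L/(kA) = 0.0011/(218×24.9) = 2.026×10^-7 K/W
R_phenolic foam = L/(kA) = 0.04/(0.0201×24.9) = 0.07992 K/W
R_concrete block = L/(kA) = 0.13/(0.559×24.9) = 0.00934 K/W
R_outer film = 1/(h_o·A) = 1/(15.7×24.9) = 0.002558 K/W
R_total = 0.09182 K/W
Q = ΔT / R_total = 30 / 0.09182

Q ≈ 327 W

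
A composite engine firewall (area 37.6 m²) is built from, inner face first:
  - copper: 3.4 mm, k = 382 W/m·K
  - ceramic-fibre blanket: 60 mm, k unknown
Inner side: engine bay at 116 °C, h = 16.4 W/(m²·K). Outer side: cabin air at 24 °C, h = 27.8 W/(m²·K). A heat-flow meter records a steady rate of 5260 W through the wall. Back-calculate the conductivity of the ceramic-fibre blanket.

k ≈ 0.107 W/(m·K)

Using the resistance-network approach (series):
R_inner film = 1/(h_i·A) = 1/(16.4×37.6) = 0.001622 K/W
R_copper = L/(kA) = 0.0034/(382×37.6) = 2.367×10^-7 K/W
R_outer film = 1/(h_o·A) = 1/(27.8×37.6) = 9.567×10^-4 K/W
Sum of known resistances R_other = 0.002579 K/W
Total R = ΔT/Q = 92/5260 = 0.01749 K/W
R_ceramic-fibre blanket = R_total − R_other = 0.01491 K/W
k = L/(R·A) = 0.06/(0.01491×37.6)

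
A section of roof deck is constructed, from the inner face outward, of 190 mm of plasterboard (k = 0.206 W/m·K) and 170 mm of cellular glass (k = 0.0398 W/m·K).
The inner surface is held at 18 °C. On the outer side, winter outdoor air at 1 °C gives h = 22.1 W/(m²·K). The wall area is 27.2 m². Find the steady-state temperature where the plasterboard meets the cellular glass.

T ≈ 15 °C

Treating each layer as a thermal resistance in series:
R_plasterboard = L/(kA) = 0.19/(0.206×27.2) = 0.03391 K/W
R_cellular glass = L/(kA) = 0.17/(0.0398×27.2) = 0.157 K/W
R_outer film = 1/(h_o·A) = 1/(22.1×27.2) = 0.001664 K/W
R_total = 0.1926 K/W;  Q = ΔT/R_total = 17/0.1926 = 88.26 W
T_interface = T_inner − Q·ΣR(inner→interface) = 18 − 88.3×0.03391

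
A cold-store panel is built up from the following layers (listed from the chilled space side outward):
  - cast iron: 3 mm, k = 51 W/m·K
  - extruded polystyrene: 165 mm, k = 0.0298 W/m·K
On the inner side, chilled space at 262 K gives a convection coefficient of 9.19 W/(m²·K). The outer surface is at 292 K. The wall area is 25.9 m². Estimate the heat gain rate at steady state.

Series thermal resistances:
R_inner film = 1/(h_i·A) = 1/(9.19×25.9) = 0.004201 K/W
R_cast iron = L/(kA) = 0.003/(51×25.9) = 2.271×10^-6 K/W
R_extruded polystyrene = L/(kA) = 0.165/(0.0298×25.9) = 0.2138 K/W
R_total = 0.218 K/W
Q = ΔT / R_total = 30 / 0.218

Q ≈ 138 W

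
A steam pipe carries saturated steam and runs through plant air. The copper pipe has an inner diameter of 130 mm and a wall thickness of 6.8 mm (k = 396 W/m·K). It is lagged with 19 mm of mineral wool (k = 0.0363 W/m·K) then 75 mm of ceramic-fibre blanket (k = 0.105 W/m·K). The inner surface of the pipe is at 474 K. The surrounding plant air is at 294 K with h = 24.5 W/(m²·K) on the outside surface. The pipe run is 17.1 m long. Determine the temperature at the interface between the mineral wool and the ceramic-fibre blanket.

T ≈ 380 K

Radial resistances (cylindrical: R_cond = ln(r_o/r_i)/(2πkL), R_conv = 1/(h·2πrL)):
R_copper pipe wall = ln(71.8/65)/(2π×396×17.1) = 2.339×10^-6 K/W
R_mineral wool = ln(90.8/71.8)/(2π×0.0363×17.1) = 0.0602 K/W
R_ceramic-fibre blanket = ln(165.8/90.8)/(2π×0.105×17.1) = 0.05337 K/W
R_outer film = 1/(h_o·2πr_oL) = 1/(24.5×2π×0.1658×17.1) = 0.002291 K/W
R_total = 0.1159 K/W
Q = ΔT/R_total = 180/0.1159
Q = 1550 W
T_interface = T_inner − Q·ΣR(inner→interface) = 474 − 1550×0.0602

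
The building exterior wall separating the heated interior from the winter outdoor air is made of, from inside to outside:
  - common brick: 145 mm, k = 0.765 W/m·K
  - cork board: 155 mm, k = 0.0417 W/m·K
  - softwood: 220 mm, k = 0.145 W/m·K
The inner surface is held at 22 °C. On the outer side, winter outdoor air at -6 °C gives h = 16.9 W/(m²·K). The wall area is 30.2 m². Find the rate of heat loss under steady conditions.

Q ≈ 154 W

Treating each layer as a thermal resistance in series:
R_common brick = L/(kA) = 0.145/(0.765×30.2) = 0.006276 K/W
R_cork board = L/(kA) = 0.155/(0.0417×30.2) = 0.1231 K/W
R_softwood = L/(kA) = 0.22/(0.145×30.2) = 0.05024 K/W
R_outer film = 1/(h_o·A) = 1/(16.9×30.2) = 0.001959 K/W
R_total = 0.1816 K/W
Q = ΔT / R_total = 28 / 0.1816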